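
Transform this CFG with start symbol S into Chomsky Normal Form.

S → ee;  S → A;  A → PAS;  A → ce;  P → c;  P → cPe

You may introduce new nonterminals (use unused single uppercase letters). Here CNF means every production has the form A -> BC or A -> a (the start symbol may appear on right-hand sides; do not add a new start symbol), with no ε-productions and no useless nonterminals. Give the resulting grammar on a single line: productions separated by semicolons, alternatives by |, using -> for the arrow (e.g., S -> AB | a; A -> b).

S -> BC | CC | PF; A -> BC | PD; B -> c; C -> e; D -> AS; E -> PC; F -> AS; P -> c | BE

No ε-productions.
After unit-elimination: S -> ce | ee | PAS; A -> ce | PAS; P -> c | cPe.
TERM: introduce B -> c, C -> e and substitute in every rule of length ≥2.
BIN: A -> PAS becomes A -> PD, D -> AS; P -> BPC becomes P -> BE, E -> PC; S -> PAS becomes S -> PF, F -> AS.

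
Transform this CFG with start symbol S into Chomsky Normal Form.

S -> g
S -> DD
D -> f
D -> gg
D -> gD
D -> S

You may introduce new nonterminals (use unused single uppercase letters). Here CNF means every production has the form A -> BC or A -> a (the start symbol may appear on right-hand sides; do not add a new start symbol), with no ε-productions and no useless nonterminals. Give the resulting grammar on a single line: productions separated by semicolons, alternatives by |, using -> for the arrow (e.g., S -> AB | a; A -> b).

No ε-productions.
After unit-elimination: S -> g | DD; D -> f | g | DD | gD | gg.
TERM: introduce A -> g and substitute in every rule of length ≥2.

S -> g | DD; A -> g; D -> f | g | AA | AD | DD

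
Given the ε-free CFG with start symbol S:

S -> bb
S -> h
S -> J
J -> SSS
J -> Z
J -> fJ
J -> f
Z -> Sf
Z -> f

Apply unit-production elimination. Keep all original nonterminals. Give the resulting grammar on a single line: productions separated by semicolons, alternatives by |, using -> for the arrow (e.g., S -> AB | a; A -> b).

S -> f | h | Sf | bb | fJ | SSS; J -> f | Sf | fJ | SSS; Z -> f | Sf

Unit productions: J->Z, S->J.
Unit pairs (A ⇒* B via units): (J,Z), (S,J), (S,Z).
S: inherits non-unit rules of {J, S, Z} → SSS | Sf | bb | f | fJ | h.
J: inherits non-unit rules of {J, Z} → SSS | Sf | f | fJ.
Z: inherits non-unit rules of {Z} → Sf | f.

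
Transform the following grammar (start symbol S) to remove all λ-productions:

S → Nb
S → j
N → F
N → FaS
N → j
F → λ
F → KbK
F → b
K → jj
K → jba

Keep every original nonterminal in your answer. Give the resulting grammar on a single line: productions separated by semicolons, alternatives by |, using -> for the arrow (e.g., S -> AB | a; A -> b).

S -> b | j | Nb; F -> b | KbK; K -> jj | jba; N -> F | j | aS | FaS

Nullable set: {F, N}.
S -> Nb: N nullable, giving Nb | b.
Drop F -> λ.
N -> F: F nullable, giving F.
N -> FaS: F nullable, giving FaS | aS.
Unchanged (no nullable symbols): S -> j; F -> KbK; F -> b; K -> jba; K -> jj; N -> j.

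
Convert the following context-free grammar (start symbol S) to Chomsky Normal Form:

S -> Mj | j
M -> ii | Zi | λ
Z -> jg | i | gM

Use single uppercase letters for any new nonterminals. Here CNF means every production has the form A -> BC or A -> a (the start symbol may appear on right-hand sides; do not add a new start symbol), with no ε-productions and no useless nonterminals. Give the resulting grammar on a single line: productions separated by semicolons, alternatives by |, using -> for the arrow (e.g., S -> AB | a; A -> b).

S -> j | MB; A -> i; B -> j; C -> g; M -> AA | ZA; Z -> g | i | BC | CM

Nullable: {M}; after ε-elimination: S -> j | Mj; M -> Zi | ii; Z -> g | i | gM | jg.
No unit productions to eliminate.
TERM: introduce C -> g, A -> i, B -> j and substitute in every rule of length ≥2.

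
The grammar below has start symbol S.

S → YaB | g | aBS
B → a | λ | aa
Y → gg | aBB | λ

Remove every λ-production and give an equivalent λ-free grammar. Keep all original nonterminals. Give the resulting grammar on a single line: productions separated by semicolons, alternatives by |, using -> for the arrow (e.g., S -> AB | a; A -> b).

S -> a | g | Ya | aB | aS | YaB | aBS; B -> a | aa; Y -> a | aB | gg | aBB

Nullable set: {B, Y}.
S -> YaB: Y, B nullable, giving Ya | YaB | a | aB.
S -> aBS: B nullable, giving aBS | aS.
Drop B -> λ.
Drop Y -> λ.
Y -> aBB: B, B nullable, giving a | aB | aBB.
Unchanged (no nullable symbols): S -> g; B -> a; B -> aa; Y -> gg.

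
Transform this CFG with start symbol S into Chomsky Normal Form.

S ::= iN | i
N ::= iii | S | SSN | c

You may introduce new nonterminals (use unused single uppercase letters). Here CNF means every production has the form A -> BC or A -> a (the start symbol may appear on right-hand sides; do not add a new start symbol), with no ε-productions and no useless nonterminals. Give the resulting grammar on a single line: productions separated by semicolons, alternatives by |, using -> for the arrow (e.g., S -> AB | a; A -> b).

S -> i | AN; A -> i; B -> AA; C -> SN; N -> c | i | AB | AN | SC

No ε-productions.
After unit-elimination: S -> i | iN; N -> c | i | iN | SSN | iii.
TERM: introduce A -> i and substitute in every rule of length ≥2.
BIN: N -> AAA becomes N -> AB, B -> AA; N -> SSN becomes N -> SC, C -> SN.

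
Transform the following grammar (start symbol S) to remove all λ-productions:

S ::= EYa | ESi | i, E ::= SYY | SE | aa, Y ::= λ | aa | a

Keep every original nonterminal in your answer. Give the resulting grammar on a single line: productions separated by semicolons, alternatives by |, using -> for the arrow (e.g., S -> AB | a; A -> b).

Nullable set: {Y}.
S -> EYa: Y nullable, giving EYa | Ea.
E -> SYY: Y, Y nullable, giving S | SY | SYY.
Drop Y -> λ.
Unchanged (no nullable symbols): S -> ESi; S -> i; E -> SE; E -> aa; Y -> a; Y -> aa.

S -> i | Ea | ESi | EYa; E -> S | SE | SY | aa | SYY; Y -> a | aa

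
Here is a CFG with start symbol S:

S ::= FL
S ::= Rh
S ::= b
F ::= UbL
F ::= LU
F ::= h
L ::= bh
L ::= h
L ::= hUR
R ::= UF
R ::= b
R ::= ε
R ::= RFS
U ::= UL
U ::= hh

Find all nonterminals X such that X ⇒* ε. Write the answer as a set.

{R}

Directly nullable (have an ε-rule): {R}.
Not nullable: F, L, S, U — each has a terminal in every rule's right-hand side or depends on a non-nullable symbol.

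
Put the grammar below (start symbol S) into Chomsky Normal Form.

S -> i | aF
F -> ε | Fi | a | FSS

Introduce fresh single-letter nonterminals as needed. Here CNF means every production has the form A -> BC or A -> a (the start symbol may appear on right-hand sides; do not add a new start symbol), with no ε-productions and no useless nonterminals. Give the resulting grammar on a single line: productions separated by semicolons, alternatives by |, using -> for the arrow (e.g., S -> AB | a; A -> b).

S -> a | i | BF; A -> i; B -> a; C -> SS; F -> a | i | FA | FC | SS

Nullable: {F}; after ε-elimination: S -> a | i | aF; F -> a | i | Fi | SS | FSS.
No unit productions to eliminate.
TERM: introduce B -> a, A -> i and substitute in every rule of length ≥2.
BIN: F -> FSS becomes F -> FC, C -> SS.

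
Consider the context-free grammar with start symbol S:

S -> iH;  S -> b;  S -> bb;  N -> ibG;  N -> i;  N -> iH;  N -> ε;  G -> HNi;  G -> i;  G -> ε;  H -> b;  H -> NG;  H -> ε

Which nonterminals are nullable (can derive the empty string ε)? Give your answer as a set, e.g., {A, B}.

Directly nullable (have an ε-rule): {G, H, N}.
Not nullable: S — each has a terminal in every rule's right-hand side or depends on a non-nullable symbol.

{G, H, N}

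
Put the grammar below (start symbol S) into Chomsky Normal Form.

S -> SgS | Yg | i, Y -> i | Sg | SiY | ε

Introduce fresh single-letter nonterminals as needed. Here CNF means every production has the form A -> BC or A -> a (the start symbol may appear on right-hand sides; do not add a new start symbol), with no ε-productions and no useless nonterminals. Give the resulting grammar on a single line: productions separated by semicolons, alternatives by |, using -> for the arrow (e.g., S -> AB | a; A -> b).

Nullable: {Y}; after ε-elimination: S -> g | i | Yg | SgS; Y -> i | Sg | Si | SiY.
No unit productions to eliminate.
TERM: introduce A -> g, B -> i and substitute in every rule of length ≥2.
BIN: S -> SAS becomes S -> SC, C -> AS; Y -> SBY becomes Y -> SD, D -> BY.

S -> g | i | SC | YA; A -> g; B -> i; C -> AS; D -> BY; Y -> i | SA | SB | SD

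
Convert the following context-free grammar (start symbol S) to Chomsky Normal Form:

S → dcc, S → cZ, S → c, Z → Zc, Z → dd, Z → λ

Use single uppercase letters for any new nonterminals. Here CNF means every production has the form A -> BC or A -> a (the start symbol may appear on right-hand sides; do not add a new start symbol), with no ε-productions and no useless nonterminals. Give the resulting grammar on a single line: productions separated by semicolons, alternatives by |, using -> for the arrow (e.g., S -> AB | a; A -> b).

Nullable: {Z}; after ε-elimination: S -> c | cZ | dcc; Z -> c | Zc | dd.
No unit productions to eliminate.
TERM: introduce A -> c, B -> d and substitute in every rule of length ≥2.
BIN: S -> BAA becomes S -> BC, C -> AA.

S -> c | AZ | BC; A -> c; B -> d; C -> AA; Z -> c | BB | ZA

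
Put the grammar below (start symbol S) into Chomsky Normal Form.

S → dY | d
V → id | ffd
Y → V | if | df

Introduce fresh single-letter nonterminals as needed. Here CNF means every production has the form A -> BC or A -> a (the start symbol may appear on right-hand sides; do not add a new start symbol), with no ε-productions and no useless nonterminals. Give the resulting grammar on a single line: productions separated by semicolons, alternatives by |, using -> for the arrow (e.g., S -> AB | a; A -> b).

S -> d | AY; A -> d; B -> f; C -> i; E -> BA; Y -> AB | BE | CA | CB

No ε-productions.
After unit-elimination: S -> d | dY; V -> id | ffd; Y -> df | id | if | ffd.
TERM: introduce A -> d, B -> f, C -> i and substitute in every rule of length ≥2.
BIN: V -> BBA becomes V -> BD, D -> BA; Y -> BBA becomes Y -> BE, E -> BA.
Drop unreachable/unproductive: V.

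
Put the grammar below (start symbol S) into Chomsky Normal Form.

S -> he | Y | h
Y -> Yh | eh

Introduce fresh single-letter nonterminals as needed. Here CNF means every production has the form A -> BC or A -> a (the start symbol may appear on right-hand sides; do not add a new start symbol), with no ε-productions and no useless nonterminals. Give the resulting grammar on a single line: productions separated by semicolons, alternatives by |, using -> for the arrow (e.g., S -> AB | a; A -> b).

S -> h | AB | BA | YA; A -> h; B -> e; Y -> BA | YA

No ε-productions.
After unit-elimination: S -> h | Yh | eh | he; Y -> Yh | eh.
TERM: introduce B -> e, A -> h and substitute in every rule of length ≥2.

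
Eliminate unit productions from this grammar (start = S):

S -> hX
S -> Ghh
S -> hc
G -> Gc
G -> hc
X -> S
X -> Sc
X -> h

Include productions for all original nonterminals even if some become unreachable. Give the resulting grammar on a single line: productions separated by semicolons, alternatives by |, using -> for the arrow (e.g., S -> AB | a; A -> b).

S -> hX | hc | Ghh; G -> Gc | hc; X -> h | Sc | hX | hc | Ghh

Unit productions: X->S.
Unit pairs (A ⇒* B via units): (X,S).
S: inherits non-unit rules of {S} → Ghh | hX | hc.
G: inherits non-unit rules of {G} → Gc | hc.
X: inherits non-unit rules of {S, X} → Ghh | Sc | h | hX | hc.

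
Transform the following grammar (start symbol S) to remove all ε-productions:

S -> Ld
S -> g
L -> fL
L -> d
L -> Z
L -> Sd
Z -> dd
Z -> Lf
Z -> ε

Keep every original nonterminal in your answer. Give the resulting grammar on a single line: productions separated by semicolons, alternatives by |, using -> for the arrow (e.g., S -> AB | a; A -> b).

S -> d | g | Ld; L -> Z | d | f | Sd | fL; Z -> f | Lf | dd

Nullable set: {L, Z}.
S -> Ld: L nullable, giving Ld | d.
L -> Z: Z nullable, giving Z.
L -> fL: L nullable, giving f | fL.
Drop Z -> ε.
Z -> Lf: L nullable, giving Lf | f.
Unchanged (no nullable symbols): S -> g; L -> Sd; L -> d; Z -> dd.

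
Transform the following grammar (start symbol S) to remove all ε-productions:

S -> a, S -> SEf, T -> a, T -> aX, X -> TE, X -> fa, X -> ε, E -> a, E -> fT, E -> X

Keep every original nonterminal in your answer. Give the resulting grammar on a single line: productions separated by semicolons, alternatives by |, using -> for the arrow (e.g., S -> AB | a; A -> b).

S -> a | Sf | SEf; E -> X | a | fT; T -> a | aX; X -> T | TE | fa

Nullable set: {E, X}.
S -> SEf: E nullable, giving SEf | Sf.
E -> X: X nullable, giving X.
T -> aX: X nullable, giving a | aX.
Drop X -> ε.
X -> TE: E nullable, giving T | TE.
Unchanged (no nullable symbols): S -> a; E -> a; E -> fT; T -> a; X -> fa.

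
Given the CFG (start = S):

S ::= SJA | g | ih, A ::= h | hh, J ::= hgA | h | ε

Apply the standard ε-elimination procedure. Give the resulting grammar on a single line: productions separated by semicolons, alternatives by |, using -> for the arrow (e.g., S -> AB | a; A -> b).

S -> g | SA | ih | SJA; A -> h | hh; J -> h | hgA

Nullable set: {J}.
S -> SJA: J nullable, giving SA | SJA.
Drop J -> ε.
Unchanged (no nullable symbols): S -> g; S -> ih; A -> h; A -> hh; J -> h; J -> hgA.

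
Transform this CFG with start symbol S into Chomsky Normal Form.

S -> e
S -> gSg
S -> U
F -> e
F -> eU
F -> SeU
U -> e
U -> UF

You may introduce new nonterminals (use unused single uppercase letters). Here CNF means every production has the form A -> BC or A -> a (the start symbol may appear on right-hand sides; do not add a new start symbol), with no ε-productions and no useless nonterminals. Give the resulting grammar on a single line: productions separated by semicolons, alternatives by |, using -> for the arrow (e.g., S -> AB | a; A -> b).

S -> e | BD | UF; A -> e; B -> g; C -> AU; D -> SB; F -> e | AU | SC; U -> e | UF

No ε-productions.
After unit-elimination: S -> e | UF | gSg; F -> e | eU | SeU; U -> e | UF.
TERM: introduce A -> e, B -> g and substitute in every rule of length ≥2.
BIN: F -> SAU becomes F -> SC, C -> AU; S -> BSB becomes S -> BD, D -> SB.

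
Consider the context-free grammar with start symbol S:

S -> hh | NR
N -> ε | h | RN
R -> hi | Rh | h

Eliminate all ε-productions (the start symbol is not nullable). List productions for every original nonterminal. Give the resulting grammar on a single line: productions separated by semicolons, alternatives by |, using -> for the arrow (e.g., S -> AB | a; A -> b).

S -> R | NR | hh; N -> R | h | RN; R -> h | Rh | hi

Nullable set: {N}.
S -> NR: N nullable, giving NR | R.
Drop N -> ε.
N -> RN: N nullable, giving R | RN.
Unchanged (no nullable symbols): S -> hh; N -> h; R -> Rh; R -> h; R -> hi.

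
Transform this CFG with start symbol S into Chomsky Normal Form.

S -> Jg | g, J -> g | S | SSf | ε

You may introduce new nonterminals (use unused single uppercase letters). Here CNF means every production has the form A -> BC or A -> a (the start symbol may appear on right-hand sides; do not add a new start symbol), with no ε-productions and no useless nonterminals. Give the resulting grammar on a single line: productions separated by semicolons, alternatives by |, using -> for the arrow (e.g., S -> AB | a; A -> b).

S -> g | JA; A -> g; B -> f; C -> SB; J -> g | JA | SC

Nullable: {J}; after ε-elimination: S -> g | Jg; J -> S | g | SSf.
After unit-elimination: S -> g | Jg; J -> g | Jg | SSf.
TERM: introduce B -> f, A -> g and substitute in every rule of length ≥2.
BIN: J -> SSB becomes J -> SC, C -> SB.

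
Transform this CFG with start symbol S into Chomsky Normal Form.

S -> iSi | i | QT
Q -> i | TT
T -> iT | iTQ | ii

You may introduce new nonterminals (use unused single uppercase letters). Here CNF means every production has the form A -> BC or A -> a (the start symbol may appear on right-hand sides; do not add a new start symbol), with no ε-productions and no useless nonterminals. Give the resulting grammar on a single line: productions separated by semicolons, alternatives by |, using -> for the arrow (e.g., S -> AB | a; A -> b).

No ε-productions.
No unit productions to eliminate.
TERM: introduce A -> i and substitute in every rule of length ≥2.
BIN: S -> ASA becomes S -> AB, B -> SA; T -> ATQ becomes T -> AC, C -> TQ.

S -> i | AB | QT; A -> i; B -> SA; C -> TQ; Q -> i | TT; T -> AA | AC | AT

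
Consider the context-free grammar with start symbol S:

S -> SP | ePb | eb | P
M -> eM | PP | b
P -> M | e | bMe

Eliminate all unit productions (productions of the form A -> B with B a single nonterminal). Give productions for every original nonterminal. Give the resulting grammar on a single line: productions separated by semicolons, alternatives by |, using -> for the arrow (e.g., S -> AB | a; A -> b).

Unit productions: P->M, S->P.
Unit pairs (A ⇒* B via units): (P,M), (S,M), (S,P).
S: inherits non-unit rules of {M, P, S} → PP | SP | b | bMe | e | eM | ePb | eb.
M: inherits non-unit rules of {M} → PP | b | eM.
P: inherits non-unit rules of {M, P} → PP | b | bMe | e | eM.

S -> b | e | PP | SP | eM | eb | bMe | ePb; M -> b | PP | eM; P -> b | e | PP | eM | bMe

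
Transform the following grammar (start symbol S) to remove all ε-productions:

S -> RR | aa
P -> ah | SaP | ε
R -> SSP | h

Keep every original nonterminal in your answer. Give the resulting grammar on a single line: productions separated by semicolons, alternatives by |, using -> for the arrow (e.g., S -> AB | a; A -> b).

S -> RR | aa; P -> Sa | ah | SaP; R -> h | SS | SSP

Nullable set: {P}.
Drop P -> ε.
P -> SaP: P nullable, giving Sa | SaP.
R -> SSP: P nullable, giving SS | SSP.
Unchanged (no nullable symbols): S -> RR; S -> aa; P -> ah; R -> h.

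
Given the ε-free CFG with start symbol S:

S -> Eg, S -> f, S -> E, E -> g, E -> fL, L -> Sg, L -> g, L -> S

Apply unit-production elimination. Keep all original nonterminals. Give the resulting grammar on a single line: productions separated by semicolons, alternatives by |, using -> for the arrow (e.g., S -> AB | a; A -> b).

Unit productions: L->S, S->E.
Unit pairs (A ⇒* B via units): (L,E), (L,S), (S,E).
S: inherits non-unit rules of {E, S} → Eg | f | fL | g.
E: inherits non-unit rules of {E} → fL | g.
L: inherits non-unit rules of {E, L, S} → Eg | Sg | f | fL | g.

S -> f | g | Eg | fL; E -> g | fL; L -> f | g | Eg | Sg | fL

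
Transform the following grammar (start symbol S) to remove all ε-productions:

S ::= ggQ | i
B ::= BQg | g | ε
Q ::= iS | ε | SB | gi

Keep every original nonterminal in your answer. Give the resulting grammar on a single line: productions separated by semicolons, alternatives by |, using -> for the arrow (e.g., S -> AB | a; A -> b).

S -> i | gg | ggQ; B -> g | Bg | Qg | BQg; Q -> S | SB | gi | iS

Nullable set: {B, Q}.
S -> ggQ: Q nullable, giving gg | ggQ.
Drop B -> ε.
B -> BQg: B, Q nullable, giving BQg | Bg | Qg | g.
Drop Q -> ε.
Q -> SB: B nullable, giving S | SB.
Unchanged (no nullable symbols): S -> i; B -> g; Q -> gi; Q -> iS.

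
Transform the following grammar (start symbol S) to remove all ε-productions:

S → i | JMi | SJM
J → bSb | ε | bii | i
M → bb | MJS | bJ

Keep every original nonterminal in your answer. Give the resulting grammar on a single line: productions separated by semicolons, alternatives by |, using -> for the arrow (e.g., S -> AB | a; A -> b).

S -> i | Mi | SM | JMi | SJM; J -> i | bSb | bii; M -> b | MS | bJ | bb | MJS

Nullable set: {J}.
S -> JMi: J nullable, giving JMi | Mi.
S -> SJM: J nullable, giving SJM | SM.
Drop J -> ε.
M -> MJS: J nullable, giving MJS | MS.
M -> bJ: J nullable, giving b | bJ.
Unchanged (no nullable symbols): S -> i; J -> bSb; J -> bii; J -> i; M -> bb.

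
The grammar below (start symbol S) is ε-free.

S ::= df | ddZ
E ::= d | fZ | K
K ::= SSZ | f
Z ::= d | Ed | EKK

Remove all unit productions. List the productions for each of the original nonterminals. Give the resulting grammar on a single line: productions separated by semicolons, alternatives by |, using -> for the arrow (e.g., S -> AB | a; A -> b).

S -> df | ddZ; E -> d | f | fZ | SSZ; K -> f | SSZ; Z -> d | Ed | EKK

Unit productions: E->K.
Unit pairs (A ⇒* B via units): (E,K).
S: inherits non-unit rules of {S} → ddZ | df.
E: inherits non-unit rules of {E, K} → SSZ | d | f | fZ.
K: inherits non-unit rules of {K} → SSZ | f.
Z: inherits non-unit rules of {Z} → EKK | Ed | d.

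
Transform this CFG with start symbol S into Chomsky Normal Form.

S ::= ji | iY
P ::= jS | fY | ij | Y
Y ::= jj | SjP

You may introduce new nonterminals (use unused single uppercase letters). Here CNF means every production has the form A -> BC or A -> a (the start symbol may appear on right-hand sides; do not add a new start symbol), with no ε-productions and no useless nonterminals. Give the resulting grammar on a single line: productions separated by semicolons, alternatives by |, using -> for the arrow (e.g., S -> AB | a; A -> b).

S -> AC | CY; A -> j; B -> f; C -> i; D -> AP; E -> AP; P -> AA | AS | BY | CA | SD; Y -> AA | SE

No ε-productions.
After unit-elimination: S -> iY | ji; P -> fY | ij | jS | jj | SjP; Y -> jj | SjP.
TERM: introduce B -> f, C -> i, A -> j and substitute in every rule of length ≥2.
BIN: P -> SAP becomes P -> SD, D -> AP; Y -> SAP becomes Y -> SE, E -> AP.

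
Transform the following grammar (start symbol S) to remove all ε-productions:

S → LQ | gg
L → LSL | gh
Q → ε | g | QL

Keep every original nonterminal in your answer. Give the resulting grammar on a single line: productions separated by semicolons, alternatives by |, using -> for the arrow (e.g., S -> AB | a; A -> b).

Nullable set: {Q}.
S -> LQ: Q nullable, giving L | LQ.
Drop Q -> ε.
Q -> QL: Q nullable, giving L | QL.
Unchanged (no nullable symbols): S -> gg; L -> LSL; L -> gh; Q -> g.

S -> L | LQ | gg; L -> gh | LSL; Q -> L | g | QL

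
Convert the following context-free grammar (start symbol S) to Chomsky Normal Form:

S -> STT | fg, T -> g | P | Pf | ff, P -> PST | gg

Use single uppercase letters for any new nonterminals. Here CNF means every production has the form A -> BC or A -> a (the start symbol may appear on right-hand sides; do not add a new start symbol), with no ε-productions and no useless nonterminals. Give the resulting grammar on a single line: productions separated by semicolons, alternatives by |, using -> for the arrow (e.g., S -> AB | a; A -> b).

S -> BA | SD; A -> g; B -> f; C -> ST; D -> TT; E -> ST; P -> AA | PC; T -> g | AA | BB | PB | PE

No ε-productions.
After unit-elimination: S -> fg | STT; P -> gg | PST; T -> g | Pf | ff | gg | PST.
TERM: introduce B -> f, A -> g and substitute in every rule of length ≥2.
BIN: P -> PST becomes P -> PC, C -> ST; S -> STT becomes S -> SD, D -> TT; T -> PST becomes T -> PE, E -> ST.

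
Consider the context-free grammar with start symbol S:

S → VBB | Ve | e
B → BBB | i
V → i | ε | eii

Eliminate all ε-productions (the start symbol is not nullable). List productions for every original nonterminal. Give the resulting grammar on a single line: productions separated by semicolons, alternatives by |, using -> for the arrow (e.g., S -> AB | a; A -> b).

Nullable set: {V}.
S -> VBB: V nullable, giving BB | VBB.
S -> Ve: V nullable, giving Ve | e.
Drop V -> ε.
Unchanged (no nullable symbols): S -> e; B -> BBB; B -> i; V -> eii; V -> i.

S -> e | BB | Ve | VBB; B -> i | BBB; V -> i | eii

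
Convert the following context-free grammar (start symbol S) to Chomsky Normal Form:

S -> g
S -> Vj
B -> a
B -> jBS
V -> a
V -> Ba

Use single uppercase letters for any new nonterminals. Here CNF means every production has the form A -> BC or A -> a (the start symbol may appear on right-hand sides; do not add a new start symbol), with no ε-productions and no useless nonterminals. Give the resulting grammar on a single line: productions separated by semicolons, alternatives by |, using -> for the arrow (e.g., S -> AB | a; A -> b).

No ε-productions.
No unit productions to eliminate.
TERM: introduce C -> a, A -> j and substitute in every rule of length ≥2.
BIN: B -> ABS becomes B -> AD, D -> BS.

S -> g | VA; A -> j; B -> a | AD; C -> a; D -> BS; V -> a | BC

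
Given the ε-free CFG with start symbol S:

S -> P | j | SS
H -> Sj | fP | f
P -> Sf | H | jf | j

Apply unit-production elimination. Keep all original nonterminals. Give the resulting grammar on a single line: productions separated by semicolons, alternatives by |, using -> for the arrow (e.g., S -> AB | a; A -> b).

Unit productions: P->H, S->P.
Unit pairs (A ⇒* B via units): (P,H), (S,H), (S,P).
S: inherits non-unit rules of {H, P, S} → SS | Sf | Sj | f | fP | j | jf.
H: inherits non-unit rules of {H} → Sj | f | fP.
P: inherits non-unit rules of {H, P} → Sf | Sj | f | fP | j | jf.

S -> f | j | SS | Sf | Sj | fP | jf; H -> f | Sj | fP; P -> f | j | Sf | Sj | fP | jf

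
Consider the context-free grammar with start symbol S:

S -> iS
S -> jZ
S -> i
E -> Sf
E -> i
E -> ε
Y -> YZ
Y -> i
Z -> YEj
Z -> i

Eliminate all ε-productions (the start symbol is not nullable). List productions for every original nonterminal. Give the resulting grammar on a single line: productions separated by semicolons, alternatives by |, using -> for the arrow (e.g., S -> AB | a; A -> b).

S -> i | iS | jZ; E -> i | Sf; Y -> i | YZ; Z -> i | Yj | YEj

Nullable set: {E}.
Drop E -> ε.
Z -> YEj: E nullable, giving YEj | Yj.
Unchanged (no nullable symbols): S -> i; S -> iS; S -> jZ; E -> Sf; E -> i; Y -> YZ; Y -> i; Z -> i.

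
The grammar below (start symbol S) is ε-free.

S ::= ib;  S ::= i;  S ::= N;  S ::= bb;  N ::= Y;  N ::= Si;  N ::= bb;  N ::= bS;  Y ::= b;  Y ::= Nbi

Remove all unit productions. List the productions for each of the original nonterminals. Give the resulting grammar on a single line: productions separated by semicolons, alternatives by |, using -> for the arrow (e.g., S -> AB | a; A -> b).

Unit productions: N->Y, S->N.
Unit pairs (A ⇒* B via units): (N,Y), (S,N), (S,Y).
S: inherits non-unit rules of {N, S, Y} → Nbi | Si | b | bS | bb | i | ib.
N: inherits non-unit rules of {N, Y} → Nbi | Si | b | bS | bb.
Y: inherits non-unit rules of {Y} → Nbi | b.

S -> b | i | Si | bS | bb | ib | Nbi; N -> b | Si | bS | bb | Nbi; Y -> b | Nbi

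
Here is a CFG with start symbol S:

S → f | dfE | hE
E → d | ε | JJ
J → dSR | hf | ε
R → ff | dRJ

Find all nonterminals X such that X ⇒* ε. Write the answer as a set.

Directly nullable (have an ε-rule): {E, J}.
Not nullable: R, S — each has a terminal in every rule's right-hand side or depends on a non-nullable symbol.

{E, J}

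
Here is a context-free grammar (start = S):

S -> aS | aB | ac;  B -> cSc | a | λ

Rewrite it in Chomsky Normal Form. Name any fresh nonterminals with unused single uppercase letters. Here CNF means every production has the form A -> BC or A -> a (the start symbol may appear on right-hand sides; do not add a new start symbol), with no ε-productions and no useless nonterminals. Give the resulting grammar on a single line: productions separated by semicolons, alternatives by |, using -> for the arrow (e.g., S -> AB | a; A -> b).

Nullable: {B}; after ε-elimination: S -> a | aB | aS | ac; B -> a | cSc.
No unit productions to eliminate.
TERM: introduce C -> a, A -> c and substitute in every rule of length ≥2.
BIN: B -> ASA becomes B -> AD, D -> SA.

S -> a | CA | CB | CS; A -> c; B -> a | AD; C -> a; D -> SA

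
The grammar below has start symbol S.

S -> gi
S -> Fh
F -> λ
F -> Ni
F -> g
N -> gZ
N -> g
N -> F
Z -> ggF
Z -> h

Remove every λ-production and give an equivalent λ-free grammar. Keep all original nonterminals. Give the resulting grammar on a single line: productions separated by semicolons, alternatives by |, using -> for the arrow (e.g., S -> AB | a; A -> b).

S -> h | Fh | gi; F -> g | i | Ni; N -> F | g | gZ; Z -> h | gg | ggF

Nullable set: {F, N}.
S -> Fh: F nullable, giving Fh | h.
Drop F -> λ.
F -> Ni: N nullable, giving Ni | i.
N -> F: F nullable, giving F.
Z -> ggF: F nullable, giving gg | ggF.
Unchanged (no nullable symbols): S -> gi; F -> g; N -> g; N -> gZ; Z -> h.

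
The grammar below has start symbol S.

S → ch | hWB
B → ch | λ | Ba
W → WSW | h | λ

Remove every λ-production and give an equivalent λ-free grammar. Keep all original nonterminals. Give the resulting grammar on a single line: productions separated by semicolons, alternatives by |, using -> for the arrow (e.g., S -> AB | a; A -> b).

Nullable set: {B, W}.
S -> hWB: W, B nullable, giving h | hB | hW | hWB.
Drop B -> λ.
B -> Ba: B nullable, giving Ba | a.
Drop W -> λ.
W -> WSW: W, W nullable, giving S | SW | WS | WSW.
Unchanged (no nullable symbols): S -> ch; B -> ch; W -> h.

S -> h | ch | hB | hW | hWB; B -> a | Ba | ch; W -> S | h | SW | WS | WSW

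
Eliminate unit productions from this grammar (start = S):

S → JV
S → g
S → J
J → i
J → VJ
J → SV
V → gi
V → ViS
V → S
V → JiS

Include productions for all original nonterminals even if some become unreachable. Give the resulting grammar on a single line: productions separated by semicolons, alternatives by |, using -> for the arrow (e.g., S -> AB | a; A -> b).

S -> g | i | JV | SV | VJ; J -> i | SV | VJ; V -> g | i | JV | SV | VJ | gi | JiS | ViS

Unit productions: S->J, V->S.
Unit pairs (A ⇒* B via units): (S,J), (V,J), (V,S).
S: inherits non-unit rules of {J, S} → JV | SV | VJ | g | i.
J: inherits non-unit rules of {J} → SV | VJ | i.
V: inherits non-unit rules of {J, S, V} → JV | JiS | SV | VJ | ViS | g | gi | i.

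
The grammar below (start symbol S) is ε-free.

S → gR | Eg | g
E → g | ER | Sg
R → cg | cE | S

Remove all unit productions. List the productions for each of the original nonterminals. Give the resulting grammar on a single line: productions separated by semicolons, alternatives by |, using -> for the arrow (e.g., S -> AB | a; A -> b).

Unit productions: R->S.
Unit pairs (A ⇒* B via units): (R,S).
S: inherits non-unit rules of {S} → Eg | g | gR.
E: inherits non-unit rules of {E} → ER | Sg | g.
R: inherits non-unit rules of {R, S} → Eg | cE | cg | g | gR.

S -> g | Eg | gR; E -> g | ER | Sg; R -> g | Eg | cE | cg | gR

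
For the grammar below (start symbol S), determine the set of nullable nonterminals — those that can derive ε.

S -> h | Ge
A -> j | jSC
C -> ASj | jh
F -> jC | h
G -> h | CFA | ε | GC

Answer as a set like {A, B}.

Directly nullable (have an ε-rule): {G}.
Not nullable: A, C, F, S — each has a terminal in every rule's right-hand side or depends on a non-nullable symbol.

{G}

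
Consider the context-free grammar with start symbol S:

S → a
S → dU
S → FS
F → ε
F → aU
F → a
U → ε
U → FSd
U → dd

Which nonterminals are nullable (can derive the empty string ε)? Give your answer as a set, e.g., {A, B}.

Directly nullable (have an ε-rule): {F, U}.
Not nullable: S — each has a terminal in every rule's right-hand side or depends on a non-nullable symbol.

{F, U}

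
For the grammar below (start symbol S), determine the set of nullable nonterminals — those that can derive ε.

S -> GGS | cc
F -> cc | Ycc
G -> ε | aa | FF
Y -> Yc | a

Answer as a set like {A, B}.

Directly nullable (have an ε-rule): {G}.
Not nullable: F, S, Y — each has a terminal in every rule's right-hand side or depends on a non-nullable symbol.

{G}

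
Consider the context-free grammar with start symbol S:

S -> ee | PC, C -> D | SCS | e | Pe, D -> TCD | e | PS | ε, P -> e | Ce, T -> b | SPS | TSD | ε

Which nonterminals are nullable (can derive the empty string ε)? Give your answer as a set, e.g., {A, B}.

{C, D, T}

Directly nullable (have an ε-rule): {D, T}.
C is nullable via C -> D (every symbol on the right is already known nullable).
Not nullable: P, S — each has a terminal in every rule's right-hand side or depends on a non-nullable symbol.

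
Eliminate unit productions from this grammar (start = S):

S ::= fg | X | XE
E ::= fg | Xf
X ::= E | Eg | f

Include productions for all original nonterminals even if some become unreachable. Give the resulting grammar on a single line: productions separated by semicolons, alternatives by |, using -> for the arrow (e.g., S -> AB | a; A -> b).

S -> f | Eg | XE | Xf | fg; E -> Xf | fg; X -> f | Eg | Xf | fg

Unit productions: S->X, X->E.
Unit pairs (A ⇒* B via units): (S,E), (S,X), (X,E).
S: inherits non-unit rules of {E, S, X} → Eg | XE | Xf | f | fg.
E: inherits non-unit rules of {E} → Xf | fg.
X: inherits non-unit rules of {E, X} → Eg | Xf | f | fg.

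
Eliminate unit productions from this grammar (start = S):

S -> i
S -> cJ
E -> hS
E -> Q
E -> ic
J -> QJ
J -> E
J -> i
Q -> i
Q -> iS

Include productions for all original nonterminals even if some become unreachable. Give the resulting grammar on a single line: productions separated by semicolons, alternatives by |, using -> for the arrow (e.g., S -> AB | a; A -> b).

S -> i | cJ; E -> i | hS | iS | ic; J -> i | QJ | hS | iS | ic; Q -> i | iS

Unit productions: E->Q, J->E.
Unit pairs (A ⇒* B via units): (E,Q), (J,E), (J,Q).
S: inherits non-unit rules of {S} → cJ | i.
E: inherits non-unit rules of {E, Q} → hS | i | iS | ic.
J: inherits non-unit rules of {E, J, Q} → QJ | hS | i | iS | ic.
Q: inherits non-unit rules of {Q} → i | iS.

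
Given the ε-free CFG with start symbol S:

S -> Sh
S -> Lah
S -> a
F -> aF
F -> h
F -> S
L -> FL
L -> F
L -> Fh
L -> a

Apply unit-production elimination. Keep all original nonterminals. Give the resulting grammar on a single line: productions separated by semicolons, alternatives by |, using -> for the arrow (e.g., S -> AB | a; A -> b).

S -> a | Sh | Lah; F -> a | h | Sh | aF | Lah; L -> a | h | FL | Fh | Sh | aF | Lah

Unit productions: F->S, L->F.
Unit pairs (A ⇒* B via units): (F,S), (L,F), (L,S).
S: inherits non-unit rules of {S} → Lah | Sh | a.
F: inherits non-unit rules of {F, S} → Lah | Sh | a | aF | h.
L: inherits non-unit rules of {F, L, S} → FL | Fh | Lah | Sh | a | aF | h.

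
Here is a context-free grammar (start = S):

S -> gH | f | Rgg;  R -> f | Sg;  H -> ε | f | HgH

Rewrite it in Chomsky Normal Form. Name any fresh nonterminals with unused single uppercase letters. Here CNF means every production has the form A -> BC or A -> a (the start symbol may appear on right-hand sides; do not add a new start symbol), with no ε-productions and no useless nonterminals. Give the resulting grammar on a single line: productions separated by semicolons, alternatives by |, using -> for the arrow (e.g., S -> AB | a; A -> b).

S -> f | g | AH | RC; A -> g; B -> AH; C -> AA; H -> f | g | AH | HA | HB; R -> f | SA

Nullable: {H}; after ε-elimination: S -> f | g | gH | Rgg; H -> f | g | Hg | gH | HgH; R -> f | Sg.
No unit productions to eliminate.
TERM: introduce A -> g and substitute in every rule of length ≥2.
BIN: H -> HAH becomes H -> HB, B -> AH; S -> RAA becomes S -> RC, C -> AA.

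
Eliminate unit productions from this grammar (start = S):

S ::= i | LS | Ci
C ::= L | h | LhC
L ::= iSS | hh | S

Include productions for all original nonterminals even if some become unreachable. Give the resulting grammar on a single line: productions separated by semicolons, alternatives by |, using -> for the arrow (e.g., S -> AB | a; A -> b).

S -> i | Ci | LS; C -> h | i | Ci | LS | hh | LhC | iSS; L -> i | Ci | LS | hh | iSS

Unit productions: C->L, L->S.
Unit pairs (A ⇒* B via units): (C,L), (C,S), (L,S).
S: inherits non-unit rules of {S} → Ci | LS | i.
C: inherits non-unit rules of {C, L, S} → Ci | LS | LhC | h | hh | i | iSS.
L: inherits non-unit rules of {L, S} → Ci | LS | hh | i | iSS.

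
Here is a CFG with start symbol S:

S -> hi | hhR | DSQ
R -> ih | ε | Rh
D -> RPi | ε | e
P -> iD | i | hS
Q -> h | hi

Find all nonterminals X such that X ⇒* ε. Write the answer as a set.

Directly nullable (have an ε-rule): {D, R}.
Not nullable: P, Q, S — each has a terminal in every rule's right-hand side or depends on a non-nullable symbol.

{D, R}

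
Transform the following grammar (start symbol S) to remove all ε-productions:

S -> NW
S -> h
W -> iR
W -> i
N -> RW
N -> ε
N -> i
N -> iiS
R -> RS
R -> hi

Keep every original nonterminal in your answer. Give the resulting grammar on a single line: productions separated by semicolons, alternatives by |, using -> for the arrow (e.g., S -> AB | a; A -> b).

Nullable set: {N}.
S -> NW: N nullable, giving NW | W.
Drop N -> ε.
Unchanged (no nullable symbols): S -> h; N -> RW; N -> i; N -> iiS; R -> RS; R -> hi; W -> i; W -> iR.

S -> W | h | NW; N -> i | RW | iiS; R -> RS | hi; W -> i | iR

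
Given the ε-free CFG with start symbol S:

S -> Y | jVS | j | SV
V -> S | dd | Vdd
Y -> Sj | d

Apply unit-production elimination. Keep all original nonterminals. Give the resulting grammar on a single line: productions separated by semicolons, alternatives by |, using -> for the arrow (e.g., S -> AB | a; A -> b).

S -> d | j | SV | Sj | jVS; V -> d | j | SV | Sj | dd | Vdd | jVS; Y -> d | Sj

Unit productions: S->Y, V->S.
Unit pairs (A ⇒* B via units): (S,Y), (V,S), (V,Y).
S: inherits non-unit rules of {S, Y} → SV | Sj | d | j | jVS.
V: inherits non-unit rules of {S, V, Y} → SV | Sj | Vdd | d | dd | j | jVS.
Y: inherits non-unit rules of {Y} → Sj | d.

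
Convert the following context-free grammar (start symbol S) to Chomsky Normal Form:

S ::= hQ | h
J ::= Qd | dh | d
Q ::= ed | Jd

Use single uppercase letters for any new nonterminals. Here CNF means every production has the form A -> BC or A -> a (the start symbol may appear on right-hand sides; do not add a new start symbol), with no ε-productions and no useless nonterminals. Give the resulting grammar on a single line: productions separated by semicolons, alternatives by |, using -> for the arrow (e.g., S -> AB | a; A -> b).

S -> h | BQ; A -> d; B -> h; C -> e; J -> d | AB | QA; Q -> CA | JA

No ε-productions.
No unit productions to eliminate.
TERM: introduce A -> d, C -> e, B -> h and substitute in every rule of length ≥2.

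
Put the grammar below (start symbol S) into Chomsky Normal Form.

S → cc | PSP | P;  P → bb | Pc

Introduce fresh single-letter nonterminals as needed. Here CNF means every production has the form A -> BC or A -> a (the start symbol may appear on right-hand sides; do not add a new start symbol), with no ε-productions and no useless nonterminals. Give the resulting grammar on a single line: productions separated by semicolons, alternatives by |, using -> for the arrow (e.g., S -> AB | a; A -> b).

No ε-productions.
After unit-elimination: S -> Pc | bb | cc | PSP; P -> Pc | bb.
TERM: introduce B -> b, A -> c and substitute in every rule of length ≥2.
BIN: S -> PSP becomes S -> PC, C -> SP.

S -> AA | BB | PA | PC; A -> c; B -> b; C -> SP; P -> BB | PA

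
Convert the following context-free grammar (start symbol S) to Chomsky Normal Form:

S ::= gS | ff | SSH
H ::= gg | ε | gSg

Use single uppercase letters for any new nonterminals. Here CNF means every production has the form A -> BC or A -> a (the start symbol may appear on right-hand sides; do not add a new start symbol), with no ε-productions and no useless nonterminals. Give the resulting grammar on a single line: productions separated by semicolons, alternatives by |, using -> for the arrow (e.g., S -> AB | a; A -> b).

S -> AS | BB | SD | SS; A -> g; B -> f; C -> SA; D -> SH; H -> AA | AC

Nullable: {H}; after ε-elimination: S -> SS | ff | gS | SSH; H -> gg | gSg.
No unit productions to eliminate.
TERM: introduce B -> f, A -> g and substitute in every rule of length ≥2.
BIN: H -> ASA becomes H -> AC, C -> SA; S -> SSH becomes S -> SD, D -> SH.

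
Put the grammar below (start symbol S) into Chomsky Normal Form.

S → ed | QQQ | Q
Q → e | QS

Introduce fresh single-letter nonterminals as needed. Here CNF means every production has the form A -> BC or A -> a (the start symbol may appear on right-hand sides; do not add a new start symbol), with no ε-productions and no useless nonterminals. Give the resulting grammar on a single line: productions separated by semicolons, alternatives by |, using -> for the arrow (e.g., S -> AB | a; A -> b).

S -> e | AB | QC | QS; A -> e; B -> d; C -> QQ; Q -> e | QS

No ε-productions.
After unit-elimination: S -> e | QS | ed | QQQ; Q -> e | QS.
TERM: introduce B -> d, A -> e and substitute in every rule of length ≥2.
BIN: S -> QQQ becomes S -> QC, C -> QQ.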